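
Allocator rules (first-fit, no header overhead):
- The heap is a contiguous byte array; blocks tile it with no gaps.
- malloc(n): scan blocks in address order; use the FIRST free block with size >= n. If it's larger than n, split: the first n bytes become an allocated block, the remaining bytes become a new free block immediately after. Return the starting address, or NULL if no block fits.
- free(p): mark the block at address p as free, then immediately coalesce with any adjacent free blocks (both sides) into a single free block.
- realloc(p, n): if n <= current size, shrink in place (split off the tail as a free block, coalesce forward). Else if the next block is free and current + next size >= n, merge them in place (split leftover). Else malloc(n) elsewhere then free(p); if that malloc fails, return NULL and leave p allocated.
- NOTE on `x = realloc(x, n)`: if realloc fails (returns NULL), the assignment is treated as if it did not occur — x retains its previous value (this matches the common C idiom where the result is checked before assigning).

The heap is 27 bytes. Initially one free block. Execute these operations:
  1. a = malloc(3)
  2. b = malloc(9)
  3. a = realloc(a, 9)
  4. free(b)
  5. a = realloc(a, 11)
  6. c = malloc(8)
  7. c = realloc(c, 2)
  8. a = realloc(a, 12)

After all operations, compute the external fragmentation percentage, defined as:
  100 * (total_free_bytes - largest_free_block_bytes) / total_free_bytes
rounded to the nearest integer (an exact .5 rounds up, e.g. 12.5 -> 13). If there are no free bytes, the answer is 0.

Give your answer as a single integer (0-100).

Op 1: a = malloc(3) -> a = 0; heap: [0-2 ALLOC][3-26 FREE]
Op 2: b = malloc(9) -> b = 3; heap: [0-2 ALLOC][3-11 ALLOC][12-26 FREE]
Op 3: a = realloc(a, 9) -> a = 12; heap: [0-2 FREE][3-11 ALLOC][12-20 ALLOC][21-26 FREE]
Op 4: free(b) -> (freed b); heap: [0-11 FREE][12-20 ALLOC][21-26 FREE]
Op 5: a = realloc(a, 11) -> a = 12; heap: [0-11 FREE][12-22 ALLOC][23-26 FREE]
Op 6: c = malloc(8) -> c = 0; heap: [0-7 ALLOC][8-11 FREE][12-22 ALLOC][23-26 FREE]
Op 7: c = realloc(c, 2) -> c = 0; heap: [0-1 ALLOC][2-11 FREE][12-22 ALLOC][23-26 FREE]
Op 8: a = realloc(a, 12) -> a = 12; heap: [0-1 ALLOC][2-11 FREE][12-23 ALLOC][24-26 FREE]
Free blocks: [10 3] total_free=13 largest=10 -> 100*(13-10)/13 = 300/13 ≈ 23.077 -> rounds to 23

Answer: 23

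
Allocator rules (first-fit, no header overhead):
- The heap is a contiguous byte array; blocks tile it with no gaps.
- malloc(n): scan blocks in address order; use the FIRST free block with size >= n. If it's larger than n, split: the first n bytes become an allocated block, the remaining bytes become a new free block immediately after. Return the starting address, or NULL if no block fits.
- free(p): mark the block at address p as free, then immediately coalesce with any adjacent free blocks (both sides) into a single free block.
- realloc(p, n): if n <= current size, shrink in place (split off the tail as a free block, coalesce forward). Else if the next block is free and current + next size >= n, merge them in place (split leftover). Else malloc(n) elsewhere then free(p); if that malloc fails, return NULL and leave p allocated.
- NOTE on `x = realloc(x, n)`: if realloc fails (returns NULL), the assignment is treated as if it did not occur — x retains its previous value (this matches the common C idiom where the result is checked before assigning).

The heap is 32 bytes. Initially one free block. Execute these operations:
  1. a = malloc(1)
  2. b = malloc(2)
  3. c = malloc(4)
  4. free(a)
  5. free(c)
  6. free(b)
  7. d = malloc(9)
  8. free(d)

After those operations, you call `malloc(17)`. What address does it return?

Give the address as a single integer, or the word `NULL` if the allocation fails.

Answer: 0

Derivation:
Op 1: a = malloc(1) -> a = 0; heap: [0-0 ALLOC][1-31 FREE]
Op 2: b = malloc(2) -> b = 1; heap: [0-0 ALLOC][1-2 ALLOC][3-31 FREE]
Op 3: c = malloc(4) -> c = 3; heap: [0-0 ALLOC][1-2 ALLOC][3-6 ALLOC][7-31 FREE]
Op 4: free(a) -> (freed a); heap: [0-0 FREE][1-2 ALLOC][3-6 ALLOC][7-31 FREE]
Op 5: free(c) -> (freed c); heap: [0-0 FREE][1-2 ALLOC][3-31 FREE]
Op 6: free(b) -> (freed b); heap: [0-31 FREE]
Op 7: d = malloc(9) -> d = 0; heap: [0-8 ALLOC][9-31 FREE]
Op 8: free(d) -> (freed d); heap: [0-31 FREE]
malloc(17): first-fit scan over [0-31 FREE] -> 0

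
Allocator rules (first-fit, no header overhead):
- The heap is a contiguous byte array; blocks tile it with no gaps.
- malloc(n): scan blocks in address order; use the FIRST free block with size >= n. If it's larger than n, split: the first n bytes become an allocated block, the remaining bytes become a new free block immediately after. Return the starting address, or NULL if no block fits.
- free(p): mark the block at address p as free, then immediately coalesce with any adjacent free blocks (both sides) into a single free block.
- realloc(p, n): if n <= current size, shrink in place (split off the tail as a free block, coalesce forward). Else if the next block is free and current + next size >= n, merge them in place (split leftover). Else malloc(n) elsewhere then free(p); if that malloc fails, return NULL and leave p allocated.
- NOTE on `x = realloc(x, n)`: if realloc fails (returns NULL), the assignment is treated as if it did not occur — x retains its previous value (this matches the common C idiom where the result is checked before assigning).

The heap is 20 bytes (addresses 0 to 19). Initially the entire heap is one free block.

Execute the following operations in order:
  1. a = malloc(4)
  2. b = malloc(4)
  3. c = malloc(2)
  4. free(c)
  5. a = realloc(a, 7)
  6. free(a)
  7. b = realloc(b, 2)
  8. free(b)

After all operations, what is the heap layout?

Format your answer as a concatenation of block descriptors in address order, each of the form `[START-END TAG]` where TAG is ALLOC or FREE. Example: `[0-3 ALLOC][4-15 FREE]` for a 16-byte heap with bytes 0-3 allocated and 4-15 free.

Op 1: a = malloc(4) -> a = 0; heap: [0-3 ALLOC][4-19 FREE]
Op 2: b = malloc(4) -> b = 4; heap: [0-3 ALLOC][4-7 ALLOC][8-19 FREE]
Op 3: c = malloc(2) -> c = 8; heap: [0-3 ALLOC][4-7 ALLOC][8-9 ALLOC][10-19 FREE]
Op 4: free(c) -> (freed c); heap: [0-3 ALLOC][4-7 ALLOC][8-19 FREE]
Op 5: a = realloc(a, 7) -> a = 8; heap: [0-3 FREE][4-7 ALLOC][8-14 ALLOC][15-19 FREE]
Op 6: free(a) -> (freed a); heap: [0-3 FREE][4-7 ALLOC][8-19 FREE]
Op 7: b = realloc(b, 2) -> b = 4; heap: [0-3 FREE][4-5 ALLOC][6-19 FREE]
Op 8: free(b) -> (freed b); heap: [0-19 FREE]

Answer: [0-19 FREE]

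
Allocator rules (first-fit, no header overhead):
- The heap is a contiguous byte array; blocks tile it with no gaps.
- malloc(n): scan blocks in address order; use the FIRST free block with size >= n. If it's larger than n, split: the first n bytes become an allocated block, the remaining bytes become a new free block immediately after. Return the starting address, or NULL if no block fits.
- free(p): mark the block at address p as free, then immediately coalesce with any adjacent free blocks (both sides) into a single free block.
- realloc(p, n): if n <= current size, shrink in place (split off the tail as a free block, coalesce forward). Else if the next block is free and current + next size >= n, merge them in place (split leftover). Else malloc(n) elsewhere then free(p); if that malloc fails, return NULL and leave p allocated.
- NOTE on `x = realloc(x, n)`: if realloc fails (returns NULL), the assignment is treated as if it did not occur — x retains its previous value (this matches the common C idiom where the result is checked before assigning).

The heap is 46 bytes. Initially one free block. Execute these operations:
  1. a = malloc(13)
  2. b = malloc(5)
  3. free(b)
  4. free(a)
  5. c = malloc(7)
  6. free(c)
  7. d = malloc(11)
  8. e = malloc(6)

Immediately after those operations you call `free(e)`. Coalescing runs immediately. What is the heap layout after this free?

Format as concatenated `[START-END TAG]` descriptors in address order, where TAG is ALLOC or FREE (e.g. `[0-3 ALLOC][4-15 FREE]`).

Answer: [0-10 ALLOC][11-45 FREE]

Derivation:
Op 1: a = malloc(13) -> a = 0; heap: [0-12 ALLOC][13-45 FREE]
Op 2: b = malloc(5) -> b = 13; heap: [0-12 ALLOC][13-17 ALLOC][18-45 FREE]
Op 3: free(b) -> (freed b); heap: [0-12 ALLOC][13-45 FREE]
Op 4: free(a) -> (freed a); heap: [0-45 FREE]
Op 5: c = malloc(7) -> c = 0; heap: [0-6 ALLOC][7-45 FREE]
Op 6: free(c) -> (freed c); heap: [0-45 FREE]
Op 7: d = malloc(11) -> d = 0; heap: [0-10 ALLOC][11-45 FREE]
Op 8: e = malloc(6) -> e = 11; heap: [0-10 ALLOC][11-16 ALLOC][17-45 FREE]
free(e): e = 11 -> block [11-16 ALLOC]; mark free, coalesce with adjacent free neighbors -> [0-10 ALLOC][11-45 FREE]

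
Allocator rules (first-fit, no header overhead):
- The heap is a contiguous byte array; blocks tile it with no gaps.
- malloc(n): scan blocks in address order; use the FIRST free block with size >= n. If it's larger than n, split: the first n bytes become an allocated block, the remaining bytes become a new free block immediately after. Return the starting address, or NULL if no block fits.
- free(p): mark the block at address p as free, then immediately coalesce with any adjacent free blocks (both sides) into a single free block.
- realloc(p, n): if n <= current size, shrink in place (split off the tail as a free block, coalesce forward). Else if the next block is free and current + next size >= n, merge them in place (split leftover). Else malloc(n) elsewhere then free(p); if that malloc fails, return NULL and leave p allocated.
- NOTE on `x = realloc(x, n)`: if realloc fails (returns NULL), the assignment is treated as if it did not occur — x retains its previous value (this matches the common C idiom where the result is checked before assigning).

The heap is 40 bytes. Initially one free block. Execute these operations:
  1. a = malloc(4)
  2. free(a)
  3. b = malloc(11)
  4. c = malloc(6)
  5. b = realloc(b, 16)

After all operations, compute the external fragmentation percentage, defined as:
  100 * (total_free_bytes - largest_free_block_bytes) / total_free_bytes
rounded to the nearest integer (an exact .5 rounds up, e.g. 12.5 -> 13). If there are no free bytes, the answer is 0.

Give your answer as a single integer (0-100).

Op 1: a = malloc(4) -> a = 0; heap: [0-3 ALLOC][4-39 FREE]
Op 2: free(a) -> (freed a); heap: [0-39 FREE]
Op 3: b = malloc(11) -> b = 0; heap: [0-10 ALLOC][11-39 FREE]
Op 4: c = malloc(6) -> c = 11; heap: [0-10 ALLOC][11-16 ALLOC][17-39 FREE]
Op 5: b = realloc(b, 16) -> b = 17; heap: [0-10 FREE][11-16 ALLOC][17-32 ALLOC][33-39 FREE]
Free blocks: [11 7] total_free=18 largest=11 -> 100*(18-11)/18 = 700/18 ≈ 38.889 -> rounds to 39

Answer: 39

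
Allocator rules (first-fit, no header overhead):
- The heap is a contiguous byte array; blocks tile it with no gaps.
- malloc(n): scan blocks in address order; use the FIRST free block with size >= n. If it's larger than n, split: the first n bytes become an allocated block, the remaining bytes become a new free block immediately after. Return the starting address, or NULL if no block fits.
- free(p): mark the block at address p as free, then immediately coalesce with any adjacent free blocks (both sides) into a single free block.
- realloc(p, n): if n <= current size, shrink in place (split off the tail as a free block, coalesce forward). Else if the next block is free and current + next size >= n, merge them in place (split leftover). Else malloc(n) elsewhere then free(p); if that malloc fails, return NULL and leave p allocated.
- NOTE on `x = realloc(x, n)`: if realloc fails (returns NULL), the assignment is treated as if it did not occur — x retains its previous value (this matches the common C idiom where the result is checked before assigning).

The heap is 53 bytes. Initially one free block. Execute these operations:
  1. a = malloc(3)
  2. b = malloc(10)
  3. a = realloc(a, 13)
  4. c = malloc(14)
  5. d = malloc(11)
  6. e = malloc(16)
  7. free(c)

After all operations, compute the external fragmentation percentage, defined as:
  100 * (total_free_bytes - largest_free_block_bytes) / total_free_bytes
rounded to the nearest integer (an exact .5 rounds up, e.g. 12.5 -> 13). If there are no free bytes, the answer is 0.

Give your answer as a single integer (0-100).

Op 1: a = malloc(3) -> a = 0; heap: [0-2 ALLOC][3-52 FREE]
Op 2: b = malloc(10) -> b = 3; heap: [0-2 ALLOC][3-12 ALLOC][13-52 FREE]
Op 3: a = realloc(a, 13) -> a = 13; heap: [0-2 FREE][3-12 ALLOC][13-25 ALLOC][26-52 FREE]
Op 4: c = malloc(14) -> c = 26; heap: [0-2 FREE][3-12 ALLOC][13-25 ALLOC][26-39 ALLOC][40-52 FREE]
Op 5: d = malloc(11) -> d = 40; heap: [0-2 FREE][3-12 ALLOC][13-25 ALLOC][26-39 ALLOC][40-50 ALLOC][51-52 FREE]
Op 6: e = malloc(16) -> e = NULL; heap: [0-2 FREE][3-12 ALLOC][13-25 ALLOC][26-39 ALLOC][40-50 ALLOC][51-52 FREE]
Op 7: free(c) -> (freed c); heap: [0-2 FREE][3-12 ALLOC][13-25 ALLOC][26-39 FREE][40-50 ALLOC][51-52 FREE]
Free blocks: [3 14 2] total_free=19 largest=14 -> 100*(19-14)/19 = 500/19 ≈ 26.316 -> rounds to 26

Answer: 26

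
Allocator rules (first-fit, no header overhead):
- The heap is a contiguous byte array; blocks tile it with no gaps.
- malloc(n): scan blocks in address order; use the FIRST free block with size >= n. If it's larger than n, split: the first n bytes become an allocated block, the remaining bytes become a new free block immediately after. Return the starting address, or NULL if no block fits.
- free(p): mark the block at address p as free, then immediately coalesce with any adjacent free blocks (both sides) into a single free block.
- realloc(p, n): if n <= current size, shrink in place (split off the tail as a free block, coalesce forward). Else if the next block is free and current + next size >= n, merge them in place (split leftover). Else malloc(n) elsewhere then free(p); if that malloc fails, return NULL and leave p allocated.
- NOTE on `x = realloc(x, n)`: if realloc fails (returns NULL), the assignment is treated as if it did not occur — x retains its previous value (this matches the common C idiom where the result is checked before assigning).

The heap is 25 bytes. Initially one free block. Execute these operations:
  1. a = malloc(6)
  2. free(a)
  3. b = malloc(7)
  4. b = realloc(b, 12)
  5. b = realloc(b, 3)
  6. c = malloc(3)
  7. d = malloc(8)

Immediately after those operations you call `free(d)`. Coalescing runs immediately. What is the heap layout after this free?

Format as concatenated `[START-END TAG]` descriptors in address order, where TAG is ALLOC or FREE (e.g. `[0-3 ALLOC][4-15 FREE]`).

Answer: [0-2 ALLOC][3-5 ALLOC][6-24 FREE]

Derivation:
Op 1: a = malloc(6) -> a = 0; heap: [0-5 ALLOC][6-24 FREE]
Op 2: free(a) -> (freed a); heap: [0-24 FREE]
Op 3: b = malloc(7) -> b = 0; heap: [0-6 ALLOC][7-24 FREE]
Op 4: b = realloc(b, 12) -> b = 0; heap: [0-11 ALLOC][12-24 FREE]
Op 5: b = realloc(b, 3) -> b = 0; heap: [0-2 ALLOC][3-24 FREE]
Op 6: c = malloc(3) -> c = 3; heap: [0-2 ALLOC][3-5 ALLOC][6-24 FREE]
Op 7: d = malloc(8) -> d = 6; heap: [0-2 ALLOC][3-5 ALLOC][6-13 ALLOC][14-24 FREE]
free(d): d = 6 -> block [6-13 ALLOC]; mark free, coalesce with adjacent free neighbors -> [0-2 ALLOC][3-5 ALLOC][6-24 FREE]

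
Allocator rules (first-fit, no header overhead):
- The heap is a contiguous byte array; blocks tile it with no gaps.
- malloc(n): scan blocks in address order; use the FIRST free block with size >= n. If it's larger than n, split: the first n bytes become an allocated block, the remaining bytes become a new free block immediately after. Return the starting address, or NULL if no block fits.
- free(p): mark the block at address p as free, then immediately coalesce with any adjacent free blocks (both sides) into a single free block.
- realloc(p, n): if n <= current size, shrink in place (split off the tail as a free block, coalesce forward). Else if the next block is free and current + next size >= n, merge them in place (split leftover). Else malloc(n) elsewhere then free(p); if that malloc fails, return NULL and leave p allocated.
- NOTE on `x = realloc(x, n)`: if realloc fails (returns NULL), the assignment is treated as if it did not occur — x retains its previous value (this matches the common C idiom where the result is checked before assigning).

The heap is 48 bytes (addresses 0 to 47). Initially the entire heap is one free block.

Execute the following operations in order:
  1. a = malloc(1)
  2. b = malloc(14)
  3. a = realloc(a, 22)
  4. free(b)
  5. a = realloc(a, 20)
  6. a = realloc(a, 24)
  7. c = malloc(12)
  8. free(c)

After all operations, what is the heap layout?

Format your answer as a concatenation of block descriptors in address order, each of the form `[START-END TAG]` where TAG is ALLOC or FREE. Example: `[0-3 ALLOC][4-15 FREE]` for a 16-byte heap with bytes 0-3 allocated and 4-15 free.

Op 1: a = malloc(1) -> a = 0; heap: [0-0 ALLOC][1-47 FREE]
Op 2: b = malloc(14) -> b = 1; heap: [0-0 ALLOC][1-14 ALLOC][15-47 FREE]
Op 3: a = realloc(a, 22) -> a = 15; heap: [0-0 FREE][1-14 ALLOC][15-36 ALLOC][37-47 FREE]
Op 4: free(b) -> (freed b); heap: [0-14 FREE][15-36 ALLOC][37-47 FREE]
Op 5: a = realloc(a, 20) -> a = 15; heap: [0-14 FREE][15-34 ALLOC][35-47 FREE]
Op 6: a = realloc(a, 24) -> a = 15; heap: [0-14 FREE][15-38 ALLOC][39-47 FREE]
Op 7: c = malloc(12) -> c = 0; heap: [0-11 ALLOC][12-14 FREE][15-38 ALLOC][39-47 FREE]
Op 8: free(c) -> (freed c); heap: [0-14 FREE][15-38 ALLOC][39-47 FREE]

Answer: [0-14 FREE][15-38 ALLOC][39-47 FREE]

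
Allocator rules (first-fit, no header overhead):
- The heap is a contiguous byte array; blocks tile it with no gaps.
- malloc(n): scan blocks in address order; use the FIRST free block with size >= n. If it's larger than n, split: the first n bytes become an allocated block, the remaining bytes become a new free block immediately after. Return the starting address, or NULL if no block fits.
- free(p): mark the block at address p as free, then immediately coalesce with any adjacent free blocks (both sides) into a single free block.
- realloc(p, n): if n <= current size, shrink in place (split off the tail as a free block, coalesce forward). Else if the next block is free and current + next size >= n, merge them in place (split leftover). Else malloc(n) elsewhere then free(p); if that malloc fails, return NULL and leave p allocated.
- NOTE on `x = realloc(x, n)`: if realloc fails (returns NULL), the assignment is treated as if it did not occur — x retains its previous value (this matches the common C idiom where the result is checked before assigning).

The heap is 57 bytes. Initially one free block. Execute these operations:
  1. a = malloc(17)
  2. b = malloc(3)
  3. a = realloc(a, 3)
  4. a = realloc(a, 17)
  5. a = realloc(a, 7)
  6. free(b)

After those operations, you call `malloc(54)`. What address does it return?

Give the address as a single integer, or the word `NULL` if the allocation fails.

Answer: NULL

Derivation:
Op 1: a = malloc(17) -> a = 0; heap: [0-16 ALLOC][17-56 FREE]
Op 2: b = malloc(3) -> b = 17; heap: [0-16 ALLOC][17-19 ALLOC][20-56 FREE]
Op 3: a = realloc(a, 3) -> a = 0; heap: [0-2 ALLOC][3-16 FREE][17-19 ALLOC][20-56 FREE]
Op 4: a = realloc(a, 17) -> a = 0; heap: [0-16 ALLOC][17-19 ALLOC][20-56 FREE]
Op 5: a = realloc(a, 7) -> a = 0; heap: [0-6 ALLOC][7-16 FREE][17-19 ALLOC][20-56 FREE]
Op 6: free(b) -> (freed b); heap: [0-6 ALLOC][7-56 FREE]
malloc(54): first-fit scan over [0-6 ALLOC][7-56 FREE] -> NULL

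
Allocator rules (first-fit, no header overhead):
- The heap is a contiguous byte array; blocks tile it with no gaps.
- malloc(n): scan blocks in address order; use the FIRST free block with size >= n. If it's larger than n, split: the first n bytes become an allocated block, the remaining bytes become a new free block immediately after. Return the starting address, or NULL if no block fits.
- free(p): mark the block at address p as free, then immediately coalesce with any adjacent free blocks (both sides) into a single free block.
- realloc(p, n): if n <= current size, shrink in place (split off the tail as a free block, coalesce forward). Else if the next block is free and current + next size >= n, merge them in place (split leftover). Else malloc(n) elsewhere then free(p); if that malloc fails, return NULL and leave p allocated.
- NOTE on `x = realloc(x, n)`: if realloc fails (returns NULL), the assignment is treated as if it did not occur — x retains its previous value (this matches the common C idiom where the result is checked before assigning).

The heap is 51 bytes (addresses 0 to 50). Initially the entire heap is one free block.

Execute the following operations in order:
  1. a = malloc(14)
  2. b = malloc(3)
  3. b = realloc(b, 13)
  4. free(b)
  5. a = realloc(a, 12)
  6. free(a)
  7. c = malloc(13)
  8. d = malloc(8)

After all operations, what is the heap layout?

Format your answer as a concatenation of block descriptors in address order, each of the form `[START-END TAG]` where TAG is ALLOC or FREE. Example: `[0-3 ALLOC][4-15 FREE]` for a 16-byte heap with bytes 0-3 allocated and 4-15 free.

Op 1: a = malloc(14) -> a = 0; heap: [0-13 ALLOC][14-50 FREE]
Op 2: b = malloc(3) -> b = 14; heap: [0-13 ALLOC][14-16 ALLOC][17-50 FREE]
Op 3: b = realloc(b, 13) -> b = 14; heap: [0-13 ALLOC][14-26 ALLOC][27-50 FREE]
Op 4: free(b) -> (freed b); heap: [0-13 ALLOC][14-50 FREE]
Op 5: a = realloc(a, 12) -> a = 0; heap: [0-11 ALLOC][12-50 FREE]
Op 6: free(a) -> (freed a); heap: [0-50 FREE]
Op 7: c = malloc(13) -> c = 0; heap: [0-12 ALLOC][13-50 FREE]
Op 8: d = malloc(8) -> d = 13; heap: [0-12 ALLOC][13-20 ALLOC][21-50 FREE]

Answer: [0-12 ALLOC][13-20 ALLOC][21-50 FREE]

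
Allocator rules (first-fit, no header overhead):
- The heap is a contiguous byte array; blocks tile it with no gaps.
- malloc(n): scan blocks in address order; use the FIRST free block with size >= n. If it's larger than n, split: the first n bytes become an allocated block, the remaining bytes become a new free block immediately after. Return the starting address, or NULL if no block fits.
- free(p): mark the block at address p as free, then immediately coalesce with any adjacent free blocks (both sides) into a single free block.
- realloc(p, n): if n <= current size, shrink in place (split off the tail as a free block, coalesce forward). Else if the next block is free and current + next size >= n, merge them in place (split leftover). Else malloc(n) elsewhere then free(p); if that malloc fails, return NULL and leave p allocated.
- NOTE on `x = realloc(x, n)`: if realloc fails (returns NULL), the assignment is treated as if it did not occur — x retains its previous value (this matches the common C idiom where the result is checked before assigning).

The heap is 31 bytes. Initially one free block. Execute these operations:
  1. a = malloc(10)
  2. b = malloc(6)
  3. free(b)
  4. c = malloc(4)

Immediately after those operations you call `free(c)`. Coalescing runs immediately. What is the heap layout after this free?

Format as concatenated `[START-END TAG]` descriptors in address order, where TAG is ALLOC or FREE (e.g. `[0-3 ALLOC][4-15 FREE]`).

Op 1: a = malloc(10) -> a = 0; heap: [0-9 ALLOC][10-30 FREE]
Op 2: b = malloc(6) -> b = 10; heap: [0-9 ALLOC][10-15 ALLOC][16-30 FREE]
Op 3: free(b) -> (freed b); heap: [0-9 ALLOC][10-30 FREE]
Op 4: c = malloc(4) -> c = 10; heap: [0-9 ALLOC][10-13 ALLOC][14-30 FREE]
free(c): c = 10 -> block [10-13 ALLOC]; mark free, coalesce with adjacent free neighbors -> [0-9 ALLOC][10-30 FREE]

Answer: [0-9 ALLOC][10-30 FREE]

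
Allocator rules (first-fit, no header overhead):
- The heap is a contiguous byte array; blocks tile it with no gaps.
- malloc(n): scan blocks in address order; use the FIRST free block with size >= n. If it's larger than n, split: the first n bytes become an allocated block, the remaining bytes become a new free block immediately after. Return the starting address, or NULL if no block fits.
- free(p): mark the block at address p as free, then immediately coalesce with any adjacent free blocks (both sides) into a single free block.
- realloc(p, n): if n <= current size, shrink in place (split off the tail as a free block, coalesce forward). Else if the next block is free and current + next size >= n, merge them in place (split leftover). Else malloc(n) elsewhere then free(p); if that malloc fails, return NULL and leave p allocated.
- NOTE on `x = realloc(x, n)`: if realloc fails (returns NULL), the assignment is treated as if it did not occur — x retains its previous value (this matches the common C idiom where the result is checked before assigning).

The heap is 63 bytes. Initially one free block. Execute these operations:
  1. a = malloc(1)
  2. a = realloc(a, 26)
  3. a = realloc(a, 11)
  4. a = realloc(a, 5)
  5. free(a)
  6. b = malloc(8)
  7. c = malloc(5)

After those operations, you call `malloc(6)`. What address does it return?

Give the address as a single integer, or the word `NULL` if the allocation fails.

Op 1: a = malloc(1) -> a = 0; heap: [0-0 ALLOC][1-62 FREE]
Op 2: a = realloc(a, 26) -> a = 0; heap: [0-25 ALLOC][26-62 FREE]
Op 3: a = realloc(a, 11) -> a = 0; heap: [0-10 ALLOC][11-62 FREE]
Op 4: a = realloc(a, 5) -> a = 0; heap: [0-4 ALLOC][5-62 FREE]
Op 5: free(a) -> (freed a); heap: [0-62 FREE]
Op 6: b = malloc(8) -> b = 0; heap: [0-7 ALLOC][8-62 FREE]
Op 7: c = malloc(5) -> c = 8; heap: [0-7 ALLOC][8-12 ALLOC][13-62 FREE]
malloc(6): first-fit scan over [0-7 ALLOC][8-12 ALLOC][13-62 FREE] -> 13

Answer: 13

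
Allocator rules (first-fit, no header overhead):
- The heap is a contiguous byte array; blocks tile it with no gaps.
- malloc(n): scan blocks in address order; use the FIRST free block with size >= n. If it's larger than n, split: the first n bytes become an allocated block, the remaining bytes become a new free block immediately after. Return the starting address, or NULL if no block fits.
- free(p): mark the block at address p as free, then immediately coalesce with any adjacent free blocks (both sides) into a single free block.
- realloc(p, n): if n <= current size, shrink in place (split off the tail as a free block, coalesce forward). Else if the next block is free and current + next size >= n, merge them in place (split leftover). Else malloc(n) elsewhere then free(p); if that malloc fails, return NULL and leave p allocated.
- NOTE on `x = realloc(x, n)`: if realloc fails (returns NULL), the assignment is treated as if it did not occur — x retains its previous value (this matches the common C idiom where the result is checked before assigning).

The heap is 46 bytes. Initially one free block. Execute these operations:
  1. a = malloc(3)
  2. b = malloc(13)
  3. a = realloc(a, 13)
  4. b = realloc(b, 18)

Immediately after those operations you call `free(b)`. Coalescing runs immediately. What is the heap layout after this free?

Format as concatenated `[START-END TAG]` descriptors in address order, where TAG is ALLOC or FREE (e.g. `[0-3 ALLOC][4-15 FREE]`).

Op 1: a = malloc(3) -> a = 0; heap: [0-2 ALLOC][3-45 FREE]
Op 2: b = malloc(13) -> b = 3; heap: [0-2 ALLOC][3-15 ALLOC][16-45 FREE]
Op 3: a = realloc(a, 13) -> a = 16; heap: [0-2 FREE][3-15 ALLOC][16-28 ALLOC][29-45 FREE]
Op 4: b = realloc(b, 18) -> NULL (b unchanged); heap: [0-2 FREE][3-15 ALLOC][16-28 ALLOC][29-45 FREE]
free(b): b = 3 -> block [3-15 ALLOC]; mark free, coalesce with adjacent free neighbors -> [0-15 FREE][16-28 ALLOC][29-45 FREE]

Answer: [0-15 FREE][16-28 ALLOC][29-45 FREE]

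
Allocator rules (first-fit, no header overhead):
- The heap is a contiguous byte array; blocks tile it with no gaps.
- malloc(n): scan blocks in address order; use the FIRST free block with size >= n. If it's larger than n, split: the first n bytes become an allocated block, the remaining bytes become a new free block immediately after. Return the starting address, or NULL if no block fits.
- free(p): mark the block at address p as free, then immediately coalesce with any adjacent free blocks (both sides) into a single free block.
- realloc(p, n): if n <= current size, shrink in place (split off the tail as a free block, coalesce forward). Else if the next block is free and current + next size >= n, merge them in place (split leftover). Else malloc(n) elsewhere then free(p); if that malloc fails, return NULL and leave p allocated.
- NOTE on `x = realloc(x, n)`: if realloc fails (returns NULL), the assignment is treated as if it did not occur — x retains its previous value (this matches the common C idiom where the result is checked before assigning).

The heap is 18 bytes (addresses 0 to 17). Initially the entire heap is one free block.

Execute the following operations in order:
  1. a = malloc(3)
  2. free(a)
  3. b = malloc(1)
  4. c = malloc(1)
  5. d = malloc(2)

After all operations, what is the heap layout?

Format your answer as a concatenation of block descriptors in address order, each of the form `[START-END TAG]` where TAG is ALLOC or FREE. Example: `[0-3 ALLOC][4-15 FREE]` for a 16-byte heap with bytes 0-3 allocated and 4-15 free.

Op 1: a = malloc(3) -> a = 0; heap: [0-2 ALLOC][3-17 FREE]
Op 2: free(a) -> (freed a); heap: [0-17 FREE]
Op 3: b = malloc(1) -> b = 0; heap: [0-0 ALLOC][1-17 FREE]
Op 4: c = malloc(1) -> c = 1; heap: [0-0 ALLOC][1-1 ALLOC][2-17 FREE]
Op 5: d = malloc(2) -> d = 2; heap: [0-0 ALLOC][1-1 ALLOC][2-3 ALLOC][4-17 FREE]

Answer: [0-0 ALLOC][1-1 ALLOC][2-3 ALLOC][4-17 FREE]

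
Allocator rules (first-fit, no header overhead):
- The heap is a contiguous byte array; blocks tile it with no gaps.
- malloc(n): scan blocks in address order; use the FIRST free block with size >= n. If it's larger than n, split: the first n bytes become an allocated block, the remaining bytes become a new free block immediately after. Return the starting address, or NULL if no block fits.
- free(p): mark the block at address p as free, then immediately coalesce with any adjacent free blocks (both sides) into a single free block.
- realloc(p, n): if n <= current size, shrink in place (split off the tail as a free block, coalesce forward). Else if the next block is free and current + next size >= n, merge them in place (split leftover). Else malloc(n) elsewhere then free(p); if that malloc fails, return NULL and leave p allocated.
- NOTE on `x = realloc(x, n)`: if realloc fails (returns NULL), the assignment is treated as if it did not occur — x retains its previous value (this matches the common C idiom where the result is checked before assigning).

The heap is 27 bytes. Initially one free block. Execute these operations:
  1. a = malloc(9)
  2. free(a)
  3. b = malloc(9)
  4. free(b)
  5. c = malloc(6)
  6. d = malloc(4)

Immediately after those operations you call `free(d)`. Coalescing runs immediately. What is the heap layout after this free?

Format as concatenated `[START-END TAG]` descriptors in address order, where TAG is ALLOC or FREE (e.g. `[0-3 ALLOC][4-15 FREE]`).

Op 1: a = malloc(9) -> a = 0; heap: [0-8 ALLOC][9-26 FREE]
Op 2: free(a) -> (freed a); heap: [0-26 FREE]
Op 3: b = malloc(9) -> b = 0; heap: [0-8 ALLOC][9-26 FREE]
Op 4: free(b) -> (freed b); heap: [0-26 FREE]
Op 5: c = malloc(6) -> c = 0; heap: [0-5 ALLOC][6-26 FREE]
Op 6: d = malloc(4) -> d = 6; heap: [0-5 ALLOC][6-9 ALLOC][10-26 FREE]
free(d): d = 6 -> block [6-9 ALLOC]; mark free, coalesce with adjacent free neighbors -> [0-5 ALLOC][6-26 FREE]

Answer: [0-5 ALLOC][6-26 FREE]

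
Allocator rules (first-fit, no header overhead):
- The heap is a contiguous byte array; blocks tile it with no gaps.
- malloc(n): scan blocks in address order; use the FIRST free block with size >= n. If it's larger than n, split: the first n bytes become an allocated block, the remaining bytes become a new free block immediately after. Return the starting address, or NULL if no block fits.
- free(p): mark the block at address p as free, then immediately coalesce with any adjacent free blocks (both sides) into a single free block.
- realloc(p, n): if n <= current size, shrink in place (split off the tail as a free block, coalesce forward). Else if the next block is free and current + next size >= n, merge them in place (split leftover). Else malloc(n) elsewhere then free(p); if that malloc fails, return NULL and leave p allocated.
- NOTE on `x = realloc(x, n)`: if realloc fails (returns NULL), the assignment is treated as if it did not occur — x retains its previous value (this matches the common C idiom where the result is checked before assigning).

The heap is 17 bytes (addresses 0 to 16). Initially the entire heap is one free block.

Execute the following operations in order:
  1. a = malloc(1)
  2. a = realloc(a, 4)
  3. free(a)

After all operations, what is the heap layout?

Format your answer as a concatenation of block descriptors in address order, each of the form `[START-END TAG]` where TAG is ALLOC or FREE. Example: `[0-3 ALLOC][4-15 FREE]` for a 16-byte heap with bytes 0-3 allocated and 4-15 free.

Answer: [0-16 FREE]

Derivation:
Op 1: a = malloc(1) -> a = 0; heap: [0-0 ALLOC][1-16 FREE]
Op 2: a = realloc(a, 4) -> a = 0; heap: [0-3 ALLOC][4-16 FREE]
Op 3: free(a) -> (freed a); heap: [0-16 FREE]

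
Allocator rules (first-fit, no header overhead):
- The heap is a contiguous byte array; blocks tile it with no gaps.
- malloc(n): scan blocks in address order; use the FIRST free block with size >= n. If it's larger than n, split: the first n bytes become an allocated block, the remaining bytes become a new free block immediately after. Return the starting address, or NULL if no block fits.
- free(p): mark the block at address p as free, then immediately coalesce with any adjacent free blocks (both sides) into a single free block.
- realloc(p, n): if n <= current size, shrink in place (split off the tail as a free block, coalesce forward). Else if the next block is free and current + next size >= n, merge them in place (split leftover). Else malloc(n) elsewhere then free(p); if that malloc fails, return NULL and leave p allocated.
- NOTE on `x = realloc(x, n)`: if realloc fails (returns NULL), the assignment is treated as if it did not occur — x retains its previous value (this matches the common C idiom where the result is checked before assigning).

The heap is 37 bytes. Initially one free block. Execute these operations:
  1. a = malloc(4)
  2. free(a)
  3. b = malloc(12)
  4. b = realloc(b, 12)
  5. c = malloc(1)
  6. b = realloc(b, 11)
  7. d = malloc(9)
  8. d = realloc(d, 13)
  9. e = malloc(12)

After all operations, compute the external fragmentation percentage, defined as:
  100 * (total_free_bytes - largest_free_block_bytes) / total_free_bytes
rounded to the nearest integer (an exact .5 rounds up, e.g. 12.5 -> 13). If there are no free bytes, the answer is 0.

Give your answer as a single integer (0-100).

Answer: 8

Derivation:
Op 1: a = malloc(4) -> a = 0; heap: [0-3 ALLOC][4-36 FREE]
Op 2: free(a) -> (freed a); heap: [0-36 FREE]
Op 3: b = malloc(12) -> b = 0; heap: [0-11 ALLOC][12-36 FREE]
Op 4: b = realloc(b, 12) -> b = 0; heap: [0-11 ALLOC][12-36 FREE]
Op 5: c = malloc(1) -> c = 12; heap: [0-11 ALLOC][12-12 ALLOC][13-36 FREE]
Op 6: b = realloc(b, 11) -> b = 0; heap: [0-10 ALLOC][11-11 FREE][12-12 ALLOC][13-36 FREE]
Op 7: d = malloc(9) -> d = 13; heap: [0-10 ALLOC][11-11 FREE][12-12 ALLOC][13-21 ALLOC][22-36 FREE]
Op 8: d = realloc(d, 13) -> d = 13; heap: [0-10 ALLOC][11-11 FREE][12-12 ALLOC][13-25 ALLOC][26-36 FREE]
Op 9: e = malloc(12) -> e = NULL; heap: [0-10 ALLOC][11-11 FREE][12-12 ALLOC][13-25 ALLOC][26-36 FREE]
Free blocks: [1 11] total_free=12 largest=11 -> 100*(12-11)/12 = 100/12 ≈ 8.333 -> rounds to 8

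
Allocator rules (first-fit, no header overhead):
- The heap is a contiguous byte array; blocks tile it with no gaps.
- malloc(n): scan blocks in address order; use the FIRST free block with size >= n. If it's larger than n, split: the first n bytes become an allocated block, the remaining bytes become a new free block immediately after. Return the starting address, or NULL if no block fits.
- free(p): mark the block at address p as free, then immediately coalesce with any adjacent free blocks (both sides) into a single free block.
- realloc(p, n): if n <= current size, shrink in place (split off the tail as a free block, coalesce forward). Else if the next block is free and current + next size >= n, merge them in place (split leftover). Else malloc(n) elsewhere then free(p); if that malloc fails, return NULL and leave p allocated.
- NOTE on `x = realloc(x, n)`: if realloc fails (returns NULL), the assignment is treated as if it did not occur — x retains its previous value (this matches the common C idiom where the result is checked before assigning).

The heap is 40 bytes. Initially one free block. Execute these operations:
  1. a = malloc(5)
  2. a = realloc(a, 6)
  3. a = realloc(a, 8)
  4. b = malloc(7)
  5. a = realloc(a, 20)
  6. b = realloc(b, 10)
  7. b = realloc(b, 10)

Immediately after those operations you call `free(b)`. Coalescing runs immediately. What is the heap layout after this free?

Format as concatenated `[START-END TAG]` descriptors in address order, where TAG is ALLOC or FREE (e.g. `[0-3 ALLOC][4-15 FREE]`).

Op 1: a = malloc(5) -> a = 0; heap: [0-4 ALLOC][5-39 FREE]
Op 2: a = realloc(a, 6) -> a = 0; heap: [0-5 ALLOC][6-39 FREE]
Op 3: a = realloc(a, 8) -> a = 0; heap: [0-7 ALLOC][8-39 FREE]
Op 4: b = malloc(7) -> b = 8; heap: [0-7 ALLOC][8-14 ALLOC][15-39 FREE]
Op 5: a = realloc(a, 20) -> a = 15; heap: [0-7 FREE][8-14 ALLOC][15-34 ALLOC][35-39 FREE]
Op 6: b = realloc(b, 10) -> NULL (b unchanged); heap: [0-7 FREE][8-14 ALLOC][15-34 ALLOC][35-39 FREE]
Op 7: b = realloc(b, 10) -> NULL (b unchanged); heap: [0-7 FREE][8-14 ALLOC][15-34 ALLOC][35-39 FREE]
free(b): b = 8 -> block [8-14 ALLOC]; mark free, coalesce with adjacent free neighbors -> [0-14 FREE][15-34 ALLOC][35-39 FREE]

Answer: [0-14 FREE][15-34 ALLOC][35-39 FREE]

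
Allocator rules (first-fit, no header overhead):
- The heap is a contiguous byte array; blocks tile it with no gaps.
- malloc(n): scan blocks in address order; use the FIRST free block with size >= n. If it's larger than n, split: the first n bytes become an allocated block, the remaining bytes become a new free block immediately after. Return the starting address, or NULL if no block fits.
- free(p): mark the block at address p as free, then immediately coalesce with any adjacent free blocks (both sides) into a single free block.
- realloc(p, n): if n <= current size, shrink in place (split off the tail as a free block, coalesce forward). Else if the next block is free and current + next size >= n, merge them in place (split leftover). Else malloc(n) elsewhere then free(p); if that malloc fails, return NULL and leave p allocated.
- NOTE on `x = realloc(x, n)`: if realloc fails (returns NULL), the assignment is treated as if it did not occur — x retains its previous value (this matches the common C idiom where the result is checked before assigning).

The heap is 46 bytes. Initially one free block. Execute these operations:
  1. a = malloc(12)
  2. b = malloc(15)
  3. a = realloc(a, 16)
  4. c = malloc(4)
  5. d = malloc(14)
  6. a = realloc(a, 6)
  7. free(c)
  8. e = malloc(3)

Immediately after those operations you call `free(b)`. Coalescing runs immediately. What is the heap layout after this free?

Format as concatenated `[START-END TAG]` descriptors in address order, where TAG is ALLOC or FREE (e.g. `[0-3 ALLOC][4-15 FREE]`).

Op 1: a = malloc(12) -> a = 0; heap: [0-11 ALLOC][12-45 FREE]
Op 2: b = malloc(15) -> b = 12; heap: [0-11 ALLOC][12-26 ALLOC][27-45 FREE]
Op 3: a = realloc(a, 16) -> a = 27; heap: [0-11 FREE][12-26 ALLOC][27-42 ALLOC][43-45 FREE]
Op 4: c = malloc(4) -> c = 0; heap: [0-3 ALLOC][4-11 FREE][12-26 ALLOC][27-42 ALLOC][43-45 FREE]
Op 5: d = malloc(14) -> d = NULL; heap: [0-3 ALLOC][4-11 FREE][12-26 ALLOC][27-42 ALLOC][43-45 FREE]
Op 6: a = realloc(a, 6) -> a = 27; heap: [0-3 ALLOC][4-11 FREE][12-26 ALLOC][27-32 ALLOC][33-45 FREE]
Op 7: free(c) -> (freed c); heap: [0-11 FREE][12-26 ALLOC][27-32 ALLOC][33-45 FREE]
Op 8: e = malloc(3) -> e = 0; heap: [0-2 ALLOC][3-11 FREE][12-26 ALLOC][27-32 ALLOC][33-45 FREE]
free(b): b = 12 -> block [12-26 ALLOC]; mark free, coalesce with adjacent free neighbors -> [0-2 ALLOC][3-26 FREE][27-32 ALLOC][33-45 FREE]

Answer: [0-2 ALLOC][3-26 FREE][27-32 ALLOC][33-45 FREE]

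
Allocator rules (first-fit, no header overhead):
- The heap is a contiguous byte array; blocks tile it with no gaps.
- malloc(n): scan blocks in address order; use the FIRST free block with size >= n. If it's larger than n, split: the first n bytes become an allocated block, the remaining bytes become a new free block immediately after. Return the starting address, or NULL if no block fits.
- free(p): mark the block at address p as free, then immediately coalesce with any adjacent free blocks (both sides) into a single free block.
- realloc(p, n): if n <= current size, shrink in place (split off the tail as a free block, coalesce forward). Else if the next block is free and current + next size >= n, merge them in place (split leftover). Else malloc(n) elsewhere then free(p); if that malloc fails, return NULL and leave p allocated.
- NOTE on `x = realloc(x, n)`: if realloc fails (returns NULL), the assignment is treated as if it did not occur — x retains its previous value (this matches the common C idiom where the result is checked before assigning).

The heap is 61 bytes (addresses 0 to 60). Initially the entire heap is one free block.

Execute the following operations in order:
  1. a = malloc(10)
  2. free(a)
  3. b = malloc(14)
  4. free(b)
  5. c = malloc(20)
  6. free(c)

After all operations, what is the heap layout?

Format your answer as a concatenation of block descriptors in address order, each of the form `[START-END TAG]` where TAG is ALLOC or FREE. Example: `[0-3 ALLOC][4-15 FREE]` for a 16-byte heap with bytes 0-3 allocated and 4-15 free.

Answer: [0-60 FREE]

Derivation:
Op 1: a = malloc(10) -> a = 0; heap: [0-9 ALLOC][10-60 FREE]
Op 2: free(a) -> (freed a); heap: [0-60 FREE]
Op 3: b = malloc(14) -> b = 0; heap: [0-13 ALLOC][14-60 FREE]
Op 4: free(b) -> (freed b); heap: [0-60 FREE]
Op 5: c = malloc(20) -> c = 0; heap: [0-19 ALLOC][20-60 FREE]
Op 6: free(c) -> (freed c); heap: [0-60 FREE]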